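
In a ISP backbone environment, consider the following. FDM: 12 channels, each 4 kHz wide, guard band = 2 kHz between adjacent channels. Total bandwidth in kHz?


Given: 12 channels, 4 kHz each, guard = 2 kHz
Channel bandwidth = 12 * 4 = 48 kHz
Guard bands = 11 gaps * 2 kHz = 22 kHz
Total = 48 + 22 = 70 kHz

70


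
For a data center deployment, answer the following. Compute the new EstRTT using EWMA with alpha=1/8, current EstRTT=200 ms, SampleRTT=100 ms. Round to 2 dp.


Given: EstRTT = 200 ms, SampleRTT = 100 ms, alpha = 1/8
New EstRTT = (1 - alpha) * EstRTT + alpha * SampleRTT
(7/8) * 200 = 175
(1/8) * 100 = 12.5
New EstRTT = 175 + 12.5 = 187.5 ms -> 187.50 ms (2 dp)

187.50


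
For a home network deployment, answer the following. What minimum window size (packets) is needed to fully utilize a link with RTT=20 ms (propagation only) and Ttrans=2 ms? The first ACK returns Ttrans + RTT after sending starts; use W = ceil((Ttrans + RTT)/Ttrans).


Given: Ttrans = 2 ms, RTT = 20 ms (= 2 * Tprop, Tprop = 10 ms)
Time until first ACK returns = Ttrans + RTT = 2 + 20 = 22 ms
Need W * Ttrans >= Ttrans + RTT  ->  W >= (Ttrans + RTT) / Ttrans
(Ttrans + RTT) / Ttrans = 22 / 2 = 11
W_min = ceil(11) = 11

11


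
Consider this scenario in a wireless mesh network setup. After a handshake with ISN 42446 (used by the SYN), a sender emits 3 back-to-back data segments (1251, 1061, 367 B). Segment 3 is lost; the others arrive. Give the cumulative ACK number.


SYN uses sequence number 42446; first data byte = ISN + 1 = 42447.
Segment 1: SEQ = 42447, len = 1251 B, covers [42447, 43697]
Segment 2: SEQ = 43698, len = 1061 B, covers [43698, 44758]
Segment 3: SEQ = 44759, len = 367 B, covers [44759, 45125] [LOST]
In-order data received: bytes [42447, 44758] (segments 1..2).
Segment 3 missing -> gap begins at byte 44759.
Cumulative ACK = next expected in-order byte = 42447 + 1251 + 1061 = 44759

44759


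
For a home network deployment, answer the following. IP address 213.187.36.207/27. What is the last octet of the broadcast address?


Given: IP = 213.187.36.207, prefix = /27
Host bits = 32 - 27 = 5
Network last octet = 207 AND mask = 192
Host part size = 2^5 - 1 = 31
Broadcast last octet = 192 OR 31 = 223

223


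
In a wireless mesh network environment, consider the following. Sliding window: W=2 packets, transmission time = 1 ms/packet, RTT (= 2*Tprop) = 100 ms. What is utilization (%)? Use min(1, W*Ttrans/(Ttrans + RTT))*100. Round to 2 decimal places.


Given: W = 2, Ttrans = 1 ms, RTT = 100 ms (= 2 * Tprop, Tprop = 50 ms)
Cycle time = Ttrans + RTT = 1 + 100 = 101 ms (first packet sent until its ACK returns)
W * Ttrans = 2 * 1 = 2 ms of sending per cycle
W * Ttrans / (Ttrans + RTT) = 2 / 101 = 0.019802
U = min(1, 0.019802) = 0.019802
U% = 1.98%

1.98


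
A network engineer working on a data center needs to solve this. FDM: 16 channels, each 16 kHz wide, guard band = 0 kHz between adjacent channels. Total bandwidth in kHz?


Given: 16 channels, 16 kHz each, guard = 0 kHz
Channel bandwidth = 16 * 16 = 256 kHz
Guard bands = 15 gaps * 0 kHz = 0 kHz
Total = 256 + 0 = 256 kHz

256


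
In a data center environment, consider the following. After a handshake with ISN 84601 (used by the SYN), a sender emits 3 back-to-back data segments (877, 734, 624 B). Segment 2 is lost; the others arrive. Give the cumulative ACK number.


SYN uses sequence number 84601; first data byte = ISN + 1 = 84602.
Segment 1: SEQ = 84602, len = 877 B, covers [84602, 85478]
Segment 2: SEQ = 85479, len = 734 B, covers [85479, 86212] [LOST]
Segment 3: SEQ = 86213, len = 624 B, covers [86213, 86836]
In-order data received: bytes [84602, 85478] (segments 1..1).
Segment 2 missing -> gap begins at byte 85479; later segments buffered out of order.
Cumulative ACK = next expected in-order byte = 84602 + 877 = 85479

85479


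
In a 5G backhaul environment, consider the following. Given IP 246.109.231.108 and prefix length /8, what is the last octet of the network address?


Given: IP = 246.109.231.108, prefix = /8
Subnet mask = 255.0.0.0
Last octet of IP: 108
Last octet of mask: 0
Network last octet = 108 AND 0 = 0

0


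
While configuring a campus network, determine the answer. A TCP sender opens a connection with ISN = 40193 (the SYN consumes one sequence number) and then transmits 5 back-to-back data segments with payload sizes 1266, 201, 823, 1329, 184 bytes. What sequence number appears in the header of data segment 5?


The SYN occupies sequence number ISN = 40193, so the first data byte is ISN + 1 = 40194.
SEQ of data segment i = (ISN + 1) + sum of payload sizes of segments 1..i-1.
Segment 1: SEQ = 40194, payload = 1266 bytes
Segment 2: SEQ = 41460, payload = 201 bytes
Segment 3: SEQ = 41661, payload = 823 bytes
Segment 4: SEQ = 42484, payload = 1329 bytes
Segment 5: SEQ = 43813, payload = 184 bytes
SEQ of segment 5 = 40194 + 1266 + 201 + 823 + 1329 = 43813

43813


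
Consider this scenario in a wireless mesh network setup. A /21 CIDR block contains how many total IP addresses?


Given: CIDR prefix /21
Host bits = 32 - 21 = 11
Total addresses = 2^11 = 2048

2048


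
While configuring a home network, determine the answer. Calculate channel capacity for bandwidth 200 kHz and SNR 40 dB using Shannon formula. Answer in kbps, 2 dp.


Given: B = 200 kHz, SNR = 40 dB
SNR linear = 10^(40/10) = 10000
1 + SNR = 10001
log2(10001) = 13.2878566418
C = 200 * 1000 * 13.2878566418 = 2657571.3284 bps
C = 2657.571328 kbps -> 2657.57 kbps (2 dp)

2657.57


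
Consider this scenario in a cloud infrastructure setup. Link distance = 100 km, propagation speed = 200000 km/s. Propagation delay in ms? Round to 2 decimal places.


Given: distance = 100 km, speed = 200000 km/s
Delay = distance / speed = 100 / 200000 seconds
Delay in ms = 100 * 1000 / 200000
Delay = 0.5000 ms
Rounded to 2 dp = 0.50 ms

0.50


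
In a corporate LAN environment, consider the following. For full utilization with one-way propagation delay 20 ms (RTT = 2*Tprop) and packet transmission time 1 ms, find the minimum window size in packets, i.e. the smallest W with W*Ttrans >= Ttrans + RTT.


Given: Ttrans = 1 ms, RTT = 40 ms (= 2 * Tprop, Tprop = 20 ms)
Time until first ACK returns = Ttrans + RTT = 1 + 40 = 41 ms
Need W * Ttrans >= Ttrans + RTT  ->  W >= (Ttrans + RTT) / Ttrans
(Ttrans + RTT) / Ttrans = 41 / 1 = 41
W_min = ceil(41) = 41

41


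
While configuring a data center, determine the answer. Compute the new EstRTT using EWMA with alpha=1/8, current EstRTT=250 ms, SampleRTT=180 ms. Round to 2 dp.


Given: EstRTT = 250 ms, SampleRTT = 180 ms, alpha = 1/8
New EstRTT = (1 - alpha) * EstRTT + alpha * SampleRTT
(7/8) * 250 = 218.75
(1/8) * 180 = 22.5
New EstRTT = 218.75 + 22.5 = 241.25 ms -> 241.25 ms (2 dp)

241.25


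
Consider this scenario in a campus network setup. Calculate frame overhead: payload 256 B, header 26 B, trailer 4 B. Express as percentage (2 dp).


Given: payload = 256 B, header = 26 B, trailer = 4 B
Overhead bytes = header + trailer = 26 + 4 = 30
Total frame = payload + overhead = 256 + 30 = 286
Overhead % = 30 / 286 * 100 = 10.4895% -> 10.49% (2 dp)

10.49


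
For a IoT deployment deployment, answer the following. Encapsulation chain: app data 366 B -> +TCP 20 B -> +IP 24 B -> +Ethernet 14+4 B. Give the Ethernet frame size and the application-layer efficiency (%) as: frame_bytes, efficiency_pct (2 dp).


TCP segment = 366 + 20 = 386 B
IP packet = 386 + 24 = 410 B
Ethernet frame = 410 + 14 + 4 = 428 B
Efficiency = app / frame = 366 / 428 = 0.855140 = 85.5140% -> 85.51% (2 dp)

428, 85.51


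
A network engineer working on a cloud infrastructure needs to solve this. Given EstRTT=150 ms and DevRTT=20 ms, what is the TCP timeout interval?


Given: EstRTT = 150 ms, DevRTT = 20 ms
Timeout = EstRTT + 4 * DevRTT
4 * DevRTT = 4 * 20 = 80
Timeout = 150 + 80 = 230 ms

230


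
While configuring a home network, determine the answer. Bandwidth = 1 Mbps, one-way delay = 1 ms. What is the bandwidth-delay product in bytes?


Given: bandwidth = 1 Mbps, delay = 1 ms
BDP in bits = 1 * 10^6 * 1 / 1000
BDP in bits = 1000
BDP in bytes = 1000 / 8 = 125

125


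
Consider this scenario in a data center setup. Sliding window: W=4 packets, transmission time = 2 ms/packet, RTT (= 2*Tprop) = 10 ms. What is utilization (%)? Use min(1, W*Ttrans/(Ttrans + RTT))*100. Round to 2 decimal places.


Given: W = 4, Ttrans = 2 ms, RTT = 10 ms (= 2 * Tprop, Tprop = 5 ms)
Cycle time = Ttrans + RTT = 2 + 10 = 12 ms (first packet sent until its ACK returns)
W * Ttrans = 4 * 2 = 8 ms of sending per cycle
W * Ttrans / (Ttrans + RTT) = 8 / 12 = 0.666667
U = min(1, 0.666667) = 0.666667
U% = 66.67%

66.67


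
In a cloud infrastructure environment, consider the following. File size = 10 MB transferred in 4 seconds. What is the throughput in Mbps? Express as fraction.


Given: file = 10 MB, time = 4 s
File in Mb = 10 * 8 = 80 Mb
Throughput = 80 / 4 Mbps
Throughput = 20 Mbps

20


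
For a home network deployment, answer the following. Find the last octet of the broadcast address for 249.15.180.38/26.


Given: IP = 249.15.180.38, prefix = /26
Host bits = 32 - 26 = 6
Network last octet = 38 AND mask = 0
Host part size = 2^6 - 1 = 63
Broadcast last octet = 0 OR 63 = 63

63


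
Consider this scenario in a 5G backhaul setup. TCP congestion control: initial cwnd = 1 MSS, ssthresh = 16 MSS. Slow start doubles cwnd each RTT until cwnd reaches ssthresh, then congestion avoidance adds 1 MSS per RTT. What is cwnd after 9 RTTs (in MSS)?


RTT 0: cwnd = 1 MSS (initial)
RTT 1: cwnd = 2 MSS (slow start, doubled)
RTT 2: cwnd = 4 MSS (slow start, doubled)
RTT 3: cwnd = 8 MSS (slow start, doubled)
RTT 4: cwnd = 16 MSS (slow start, doubled)
RTT 5: cwnd = 17 MSS (congestion avoidance, +1)
RTT 6: cwnd = 18 MSS (congestion avoidance, +1)
RTT 7: cwnd = 19 MSS (congestion avoidance, +1)
RTT 8: cwnd = 20 MSS (congestion avoidance, +1)
RTT 9: cwnd = 21 MSS (congestion avoidance, +1)

21


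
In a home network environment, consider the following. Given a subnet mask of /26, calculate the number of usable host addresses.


Given: subnet mask /26
Host bits = 32 - 26 = 6
Total addresses = 2^6 = 64
Usable hosts = 64 - 2 (network + broadcast) = 62

62


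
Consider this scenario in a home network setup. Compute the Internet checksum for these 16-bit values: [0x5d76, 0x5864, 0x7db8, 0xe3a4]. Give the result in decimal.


Given words: [0x5d76, 0x5864, 0x7db8, 0xe3a4]
Step 1: Sum all words
Raw sum = 23926 + 22628 + 32184 + 58276 = 137014
Step 2: Fold carry: (5942 + 2) = 5944
One's complement = ~5944 & 0xFFFF = 59591

59591


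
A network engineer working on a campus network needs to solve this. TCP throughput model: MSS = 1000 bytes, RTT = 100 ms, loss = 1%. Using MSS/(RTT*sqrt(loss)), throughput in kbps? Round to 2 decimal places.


Given: MSS = 1000 bytes, RTT = 100 ms, loss = 1%
RTT in seconds = 100 / 1000 = 0.1
Loss rate = 1% = 0.01
sqrt(loss) = sqrt(0.01) = 0.1
Throughput (bytes/s) = 1000 / (0.1 * 0.1) = 100000.0000
Throughput (kbps) = 100000.0000 * 8 / 1000 = 800.000000 -> 800.00 kbps (2 dp)

800.00


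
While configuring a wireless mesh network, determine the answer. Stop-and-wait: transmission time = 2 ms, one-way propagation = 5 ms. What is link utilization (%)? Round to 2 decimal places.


Given: Ttrans = 2 ms, Tprop = 5 ms
RTT = 2 * Tprop = 2 * 5 = 10 ms
U = Ttrans / (Ttrans + RTT)
U = 2 / (2 + 10)
U = 2 / 12 = 0.166667
U% = 16.67%

16.67


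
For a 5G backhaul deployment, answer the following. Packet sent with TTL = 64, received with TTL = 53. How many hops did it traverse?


Given: initial TTL = 64, received TTL = 53
Hops = initial TTL - received TTL
Hops = 64 - 53 = 11

11


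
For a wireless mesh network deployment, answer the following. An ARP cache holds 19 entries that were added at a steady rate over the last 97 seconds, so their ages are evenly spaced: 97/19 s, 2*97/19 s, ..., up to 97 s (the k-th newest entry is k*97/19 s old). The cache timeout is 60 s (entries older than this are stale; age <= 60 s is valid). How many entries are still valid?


Ages are k * 97/19 s for k = 1..19 (spacing = 5.1053 s).
Entry k is valid iff k * 97/19 <= 60 iff k <= 19 * 60 / 97 = 11.7526
n_valid = floor(11.7526) = 11
(n_stale = 19 - 11 = 8)

11


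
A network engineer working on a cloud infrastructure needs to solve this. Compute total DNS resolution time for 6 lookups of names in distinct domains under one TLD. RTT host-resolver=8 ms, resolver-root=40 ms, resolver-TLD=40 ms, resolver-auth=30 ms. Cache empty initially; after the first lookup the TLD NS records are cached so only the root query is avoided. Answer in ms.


Lookup 1 (cold cache): local + root + TLD + auth = 8 + 40 + 40 + 30 = 118 ms
Lookups 2..6 (TLD NS cached -> skip root; new domain -> still ask TLD and auth): local + TLD + auth = 8 + 40 + 30 = 78 ms each
Remaining 5 lookups: 5 * 78 = 390 ms
Total = 118 + 390 = 508 ms

508


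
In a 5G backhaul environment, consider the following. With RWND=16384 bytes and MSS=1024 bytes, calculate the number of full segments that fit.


Given: RWND = 16384 bytes, MSS = 1024 bytes
Full segments = floor(RWND / MSS)
Full segments = floor(16384 / 1024)
Full segments = floor(16.0) = 16

16


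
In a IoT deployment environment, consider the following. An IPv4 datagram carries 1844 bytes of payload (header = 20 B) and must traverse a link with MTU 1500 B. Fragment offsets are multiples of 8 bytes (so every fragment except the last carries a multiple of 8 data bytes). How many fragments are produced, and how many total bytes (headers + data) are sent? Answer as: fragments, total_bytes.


Max data per non-final fragment = floor((MTU - header)/8)*8 = floor((1500 - 20)/8)*8 = floor(1480/8)*8 = 1480 B
Final fragment needs no 8-byte alignment: it can carry up to MTU - header = 1480 B
Non-final fragments needed = ceil((payload - 1480) / 1480) = ceil(364/1480) = ceil(0.2459) = 1
Number of fragments = 1 + 1 = 2
Fragment sizes (data): 1 * 1480 B + 364 B (last, 364 <= 1480 OK)
Total bytes sent = payload + n_frags * header = 1844 + 2*20 = 1844 + 40 = 1884 B

2, 1884


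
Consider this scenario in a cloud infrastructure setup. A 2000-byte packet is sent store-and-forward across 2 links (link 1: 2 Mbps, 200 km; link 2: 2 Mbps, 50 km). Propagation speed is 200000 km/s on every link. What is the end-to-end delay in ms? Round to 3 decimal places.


Packet = 2000 bytes = 16000 bits. Store-and-forward: sum (t_trans + t_prop) per link.
Link 1: t_trans = 16000/(2*10^6) s = 8.0000 ms; t_prop = 200/200000 s = 1.0000 ms; subtotal = 9.0000 ms
Link 2: t_trans = 16000/(2*10^6) s = 8.0000 ms; t_prop = 50/200000 s = 0.2500 ms; subtotal = 8.2500 ms
End-to-end = 9.0000 + 8.2500 = 17.2500 ms -> 17.250 ms (3 dp)

17.250


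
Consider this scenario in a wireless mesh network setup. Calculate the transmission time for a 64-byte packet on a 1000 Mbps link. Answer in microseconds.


Given: packet = 64 bytes, bandwidth = 1000 Mbps
Packet in bits = 64 * 8 = 512 bits
Bandwidth = 1000 * 10^6 = 1000000000 bps
Time = 512 / 1000000000 seconds
Time in us = 512 * 10^6 / 1000000000 = 0.512

0.512


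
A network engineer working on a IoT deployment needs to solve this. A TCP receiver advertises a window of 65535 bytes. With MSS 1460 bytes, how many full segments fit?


Given: RWND = 65535 bytes, MSS = 1460 bytes
Full segments = floor(RWND / MSS)
Full segments = floor(65535 / 1460)
Full segments = floor(44.887) = 44

44


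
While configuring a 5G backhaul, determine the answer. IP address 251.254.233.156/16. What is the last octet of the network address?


Given: IP = 251.254.233.156, prefix = /16
Subnet mask = 255.255.0.0
Last octet of IP: 156
Last octet of mask: 0
Network last octet = 156 AND 0 = 0

0


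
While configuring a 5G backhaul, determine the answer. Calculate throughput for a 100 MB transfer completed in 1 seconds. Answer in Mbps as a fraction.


Given: file = 100 MB, time = 1 s
File in Mb = 100 * 8 = 800 Mb
Throughput = 800 / 1 Mbps
Throughput = 800 Mbps

800


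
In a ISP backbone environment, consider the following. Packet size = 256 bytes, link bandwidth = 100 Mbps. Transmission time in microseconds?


Given: packet = 256 bytes, bandwidth = 100 Mbps
Packet in bits = 256 * 8 = 2048 bits
Bandwidth = 100 * 10^6 = 100000000 bps
Time = 2048 / 100000000 seconds
Time in us = 2048 * 10^6 / 100000000 = 20.48

20.48


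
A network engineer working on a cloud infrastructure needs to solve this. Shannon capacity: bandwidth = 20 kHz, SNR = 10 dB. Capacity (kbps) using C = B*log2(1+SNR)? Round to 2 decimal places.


Given: B = 20 kHz, SNR = 10 dB
SNR linear = 10^(10/10) = 10
1 + SNR = 11
log2(11) = 3.4594316186
C = 20 * 1000 * 3.4594316186 = 69188.6324 bps
C = 69.188632 kbps -> 69.19 kbps (2 dp)

69.19


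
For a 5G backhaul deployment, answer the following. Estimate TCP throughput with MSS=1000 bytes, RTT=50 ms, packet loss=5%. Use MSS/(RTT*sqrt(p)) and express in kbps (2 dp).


Given: MSS = 1000 bytes, RTT = 50 ms, loss = 5%
RTT in seconds = 50 / 1000 = 0.05
Loss rate = 5% = 0.05
sqrt(loss) = sqrt(0.05) = 0.223606797750
Throughput (bytes/s) = 1000 / (0.05 * 0.223606797750) = 89442.7191
Throughput (kbps) = 89442.7191 * 8 / 1000 = 715.541753 -> 715.54 kbps (2 dp)

715.54


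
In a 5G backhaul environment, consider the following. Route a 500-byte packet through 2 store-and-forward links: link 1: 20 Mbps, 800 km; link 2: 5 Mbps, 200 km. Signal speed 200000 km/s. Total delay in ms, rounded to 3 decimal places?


Packet = 500 bytes = 4000 bits. Store-and-forward: sum (t_trans + t_prop) per link.
Link 1: t_trans = 4000/(20*10^6) s = 0.2000 ms; t_prop = 800/200000 s = 4.0000 ms; subtotal = 4.2000 ms
Link 2: t_trans = 4000/(5*10^6) s = 0.8000 ms; t_prop = 200/200000 s = 1.0000 ms; subtotal = 1.8000 ms
End-to-end = 4.2000 + 1.8000 = 6.0000 ms -> 6.000 ms (3 dp)

6.000


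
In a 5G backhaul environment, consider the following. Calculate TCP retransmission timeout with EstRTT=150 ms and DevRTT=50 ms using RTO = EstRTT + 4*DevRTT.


Given: EstRTT = 150 ms, DevRTT = 50 ms
Timeout = EstRTT + 4 * DevRTT
4 * DevRTT = 4 * 50 = 200
Timeout = 150 + 200 = 350 ms

350


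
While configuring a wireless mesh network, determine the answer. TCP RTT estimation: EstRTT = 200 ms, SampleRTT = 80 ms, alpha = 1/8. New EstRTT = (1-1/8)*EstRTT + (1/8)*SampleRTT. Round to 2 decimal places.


Given: EstRTT = 200 ms, SampleRTT = 80 ms, alpha = 1/8
New EstRTT = (1 - alpha) * EstRTT + alpha * SampleRTT
(7/8) * 200 = 175
(1/8) * 80 = 10
New EstRTT = 175 + 10 = 185 ms -> 185.00 ms (2 dp)

185.00


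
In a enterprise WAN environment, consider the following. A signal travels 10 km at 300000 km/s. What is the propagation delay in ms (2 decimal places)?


Given: distance = 10 km, speed = 300000 km/s
Delay = distance / speed = 10 / 300000 seconds
Delay in ms = 10 * 1000 / 300000
Delay = 0.0333 ms
Rounded to 2 dp = 0.03 ms

0.03


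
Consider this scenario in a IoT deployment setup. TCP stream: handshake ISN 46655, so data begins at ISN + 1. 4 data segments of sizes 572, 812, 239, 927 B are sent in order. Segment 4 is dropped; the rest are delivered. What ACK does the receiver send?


SYN uses sequence number 46655; first data byte = ISN + 1 = 46656.
Segment 1: SEQ = 46656, len = 572 B, covers [46656, 47227]
Segment 2: SEQ = 47228, len = 812 B, covers [47228, 48039]
Segment 3: SEQ = 48040, len = 239 B, covers [48040, 48278]
Segment 4: SEQ = 48279, len = 927 B, covers [48279, 49205] [LOST]
In-order data received: bytes [46656, 48278] (segments 1..3).
Segment 4 missing -> gap begins at byte 48279.
Cumulative ACK = next expected in-order byte = 46656 + 572 + 812 + 239 = 48279

48279


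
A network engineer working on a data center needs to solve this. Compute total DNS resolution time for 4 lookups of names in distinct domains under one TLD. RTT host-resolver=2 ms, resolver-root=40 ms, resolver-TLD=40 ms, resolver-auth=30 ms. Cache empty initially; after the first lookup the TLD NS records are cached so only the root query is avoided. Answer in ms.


Lookup 1 (cold cache): local + root + TLD + auth = 2 + 40 + 40 + 30 = 112 ms
Lookups 2..4 (TLD NS cached -> skip root; new domain -> still ask TLD and auth): local + TLD + auth = 2 + 40 + 30 = 72 ms each
Remaining 3 lookups: 3 * 72 = 216 ms
Total = 112 + 216 = 328 ms

328


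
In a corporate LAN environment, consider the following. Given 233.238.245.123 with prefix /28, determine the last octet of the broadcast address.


Given: IP = 233.238.245.123, prefix = /28
Host bits = 32 - 28 = 4
Network last octet = 123 AND mask = 112
Host part size = 2^4 - 1 = 15
Broadcast last octet = 112 OR 15 = 127

127


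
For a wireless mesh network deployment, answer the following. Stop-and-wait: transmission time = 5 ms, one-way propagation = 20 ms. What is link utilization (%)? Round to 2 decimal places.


Given: Ttrans = 5 ms, Tprop = 20 ms
RTT = 2 * Tprop = 2 * 20 = 40 ms
U = Ttrans / (Ttrans + RTT)
U = 5 / (5 + 40)
U = 5 / 45 = 0.111111
U% = 11.11%

11.11


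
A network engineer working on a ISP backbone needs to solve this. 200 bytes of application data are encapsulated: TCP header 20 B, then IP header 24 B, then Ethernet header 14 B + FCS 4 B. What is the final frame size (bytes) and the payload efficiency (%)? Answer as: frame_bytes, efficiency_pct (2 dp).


TCP segment = 200 + 20 = 220 B
IP packet = 220 + 24 = 244 B
Ethernet frame = 244 + 14 + 4 = 262 B
Efficiency = app / frame = 200 / 262 = 0.763359 = 76.3359% -> 76.34% (2 dp)

262, 76.34


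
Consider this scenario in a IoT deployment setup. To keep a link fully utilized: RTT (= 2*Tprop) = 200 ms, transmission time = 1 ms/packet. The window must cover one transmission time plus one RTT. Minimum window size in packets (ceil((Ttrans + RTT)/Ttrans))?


Given: Ttrans = 1 ms, RTT = 200 ms (= 2 * Tprop, Tprop = 100 ms)
Time until first ACK returns = Ttrans + RTT = 1 + 200 = 201 ms
Need W * Ttrans >= Ttrans + RTT  ->  W >= (Ttrans + RTT) / Ttrans
(Ttrans + RTT) / Ttrans = 201 / 1 = 201
W_min = ceil(201) = 201

201


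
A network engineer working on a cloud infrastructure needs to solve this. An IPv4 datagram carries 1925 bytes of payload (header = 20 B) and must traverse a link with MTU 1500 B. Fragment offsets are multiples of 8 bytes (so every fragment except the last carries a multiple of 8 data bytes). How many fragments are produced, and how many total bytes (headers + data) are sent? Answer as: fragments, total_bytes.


Max data per non-final fragment = floor((MTU - header)/8)*8 = floor((1500 - 20)/8)*8 = floor(1480/8)*8 = 1480 B
Final fragment needs no 8-byte alignment: it can carry up to MTU - header = 1480 B
Non-final fragments needed = ceil((payload - 1480) / 1480) = ceil(445/1480) = ceil(0.3007) = 1
Number of fragments = 1 + 1 = 2
Fragment sizes (data): 1 * 1480 B + 445 B (last, 445 <= 1480 OK)
Total bytes sent = payload + n_frags * header = 1925 + 2*20 = 1925 + 40 = 1965 B

2, 1965


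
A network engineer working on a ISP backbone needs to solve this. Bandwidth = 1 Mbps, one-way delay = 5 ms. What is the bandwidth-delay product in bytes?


Given: bandwidth = 1 Mbps, delay = 5 ms
BDP in bits = 1 * 10^6 * 5 / 1000
BDP in bits = 5000
BDP in bytes = 5000 / 8 = 625

625


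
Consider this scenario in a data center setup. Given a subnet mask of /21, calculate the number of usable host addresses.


Given: subnet mask /21
Host bits = 32 - 21 = 11
Total addresses = 2^11 = 2048
Usable hosts = 2048 - 2 (network + broadcast) = 2046

2046


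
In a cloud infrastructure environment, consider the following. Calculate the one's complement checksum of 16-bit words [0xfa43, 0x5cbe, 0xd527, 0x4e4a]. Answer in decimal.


Given words: [0xfa43, 0x5cbe, 0xd527, 0x4e4a]
Step 1: Sum all words
Raw sum = 64067 + 23742 + 54567 + 20042 = 162418
Step 2: Fold carry: (31346 + 2) = 31348
One's complement = ~31348 & 0xFFFF = 34187

34187


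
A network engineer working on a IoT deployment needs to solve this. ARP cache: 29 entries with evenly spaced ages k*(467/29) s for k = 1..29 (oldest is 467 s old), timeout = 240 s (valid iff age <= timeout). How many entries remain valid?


Ages are k * 467/29 s for k = 1..29 (spacing = 16.1034 s).
Entry k is valid iff k * 467/29 <= 240 iff k <= 29 * 240 / 467 = 14.9036
n_valid = floor(14.9036) = 14
(n_stale = 29 - 14 = 15)

14


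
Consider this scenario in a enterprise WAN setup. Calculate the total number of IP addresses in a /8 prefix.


Given: CIDR prefix /8
Host bits = 32 - 8 = 24
Total addresses = 2^24 = 16777216

16777216


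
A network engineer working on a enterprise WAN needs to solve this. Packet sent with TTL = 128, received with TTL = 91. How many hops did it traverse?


Given: initial TTL = 128, received TTL = 91
Hops = initial TTL - received TTL
Hops = 128 - 91 = 37

37


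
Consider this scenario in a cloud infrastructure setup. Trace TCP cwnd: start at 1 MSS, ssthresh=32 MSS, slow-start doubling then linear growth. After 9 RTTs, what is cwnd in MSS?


RTT 0: cwnd = 1 MSS (initial)
RTT 1: cwnd = 2 MSS (slow start, doubled)
RTT 2: cwnd = 4 MSS (slow start, doubled)
RTT 3: cwnd = 8 MSS (slow start, doubled)
RTT 4: cwnd = 16 MSS (slow start, doubled)
RTT 5: cwnd = 32 MSS (slow start, doubled)
RTT 6: cwnd = 33 MSS (congestion avoidance, +1)
RTT 7: cwnd = 34 MSS (congestion avoidance, +1)
RTT 8: cwnd = 35 MSS (congestion avoidance, +1)
RTT 9: cwnd = 36 MSS (congestion avoidance, +1)

36


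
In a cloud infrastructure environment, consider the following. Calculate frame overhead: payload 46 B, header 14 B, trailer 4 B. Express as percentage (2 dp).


Given: payload = 46 B, header = 14 B, trailer = 4 B
Overhead bytes = header + trailer = 14 + 4 = 18
Total frame = payload + overhead = 46 + 18 = 64
Overhead % = 18 / 64 * 100 = 28.1250% -> 28.13% (2 dp)

28.13


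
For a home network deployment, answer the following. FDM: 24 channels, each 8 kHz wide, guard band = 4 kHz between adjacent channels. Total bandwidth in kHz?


Given: 24 channels, 8 kHz each, guard = 4 kHz
Channel bandwidth = 24 * 8 = 192 kHz
Guard bands = 23 gaps * 4 kHz = 92 kHz
Total = 192 + 92 = 284 kHz

284


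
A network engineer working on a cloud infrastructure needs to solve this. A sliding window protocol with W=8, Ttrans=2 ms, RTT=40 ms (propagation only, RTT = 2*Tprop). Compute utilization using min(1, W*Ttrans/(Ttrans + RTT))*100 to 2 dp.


Given: W = 8, Ttrans = 2 ms, RTT = 40 ms (= 2 * Tprop, Tprop = 20 ms)
Cycle time = Ttrans + RTT = 2 + 40 = 42 ms (first packet sent until its ACK returns)
W * Ttrans = 8 * 2 = 16 ms of sending per cycle
W * Ttrans / (Ttrans + RTT) = 16 / 42 = 0.380952
U = min(1, 0.380952) = 0.380952
U% = 38.10%

38.10


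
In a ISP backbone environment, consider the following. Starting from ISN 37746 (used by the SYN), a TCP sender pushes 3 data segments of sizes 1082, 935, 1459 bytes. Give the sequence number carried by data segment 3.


The SYN occupies sequence number ISN = 37746, so the first data byte is ISN + 1 = 37747.
SEQ of data segment i = (ISN + 1) + sum of payload sizes of segments 1..i-1.
Segment 1: SEQ = 37747, payload = 1082 bytes
Segment 2: SEQ = 38829, payload = 935 bytes
Segment 3: SEQ = 39764, payload = 1459 bytes
SEQ of segment 3 = 37747 + 1082 + 935 = 39764

39764


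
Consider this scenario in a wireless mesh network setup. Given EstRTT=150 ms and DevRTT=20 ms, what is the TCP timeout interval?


Given: EstRTT = 150 ms, DevRTT = 20 ms
Timeout = EstRTT + 4 * DevRTT
4 * DevRTT = 4 * 20 = 80
Timeout = 150 + 80 = 230 ms

230


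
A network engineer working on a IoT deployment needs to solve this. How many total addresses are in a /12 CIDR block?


Given: CIDR prefix /12
Host bits = 32 - 12 = 20
Total addresses = 2^20 = 1048576

1048576


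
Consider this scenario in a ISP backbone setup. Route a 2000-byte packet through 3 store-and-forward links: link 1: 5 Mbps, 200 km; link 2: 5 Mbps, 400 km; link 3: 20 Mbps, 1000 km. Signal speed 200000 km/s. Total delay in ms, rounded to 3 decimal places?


Packet = 2000 bytes = 16000 bits. Store-and-forward: sum (t_trans + t_prop) per link.
Link 1: t_trans = 16000/(5*10^6) s = 3.2000 ms; t_prop = 200/200000 s = 1.0000 ms; subtotal = 4.2000 ms
Link 2: t_trans = 16000/(5*10^6) s = 3.2000 ms; t_prop = 400/200000 s = 2.0000 ms; subtotal = 5.2000 ms
Link 3: t_trans = 16000/(20*10^6) s = 0.8000 ms; t_prop = 1000/200000 s = 5.0000 ms; subtotal = 5.8000 ms
End-to-end = 4.2000 + 5.2000 + 5.8000 = 15.2000 ms -> 15.200 ms (3 dp)

15.200


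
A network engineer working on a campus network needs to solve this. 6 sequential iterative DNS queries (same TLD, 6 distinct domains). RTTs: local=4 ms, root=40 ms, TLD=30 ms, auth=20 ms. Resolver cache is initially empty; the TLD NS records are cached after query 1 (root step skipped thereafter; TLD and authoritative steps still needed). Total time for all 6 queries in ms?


Lookup 1 (cold cache): local + root + TLD + auth = 4 + 40 + 30 + 20 = 94 ms
Lookups 2..6 (TLD NS cached -> skip root; new domain -> still ask TLD and auth): local + TLD + auth = 4 + 30 + 20 = 54 ms each
Remaining 5 lookups: 5 * 54 = 270 ms
Total = 94 + 270 = 364 ms

364


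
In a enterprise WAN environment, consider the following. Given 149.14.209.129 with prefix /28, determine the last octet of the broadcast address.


Given: IP = 149.14.209.129, prefix = /28
Host bits = 32 - 28 = 4
Network last octet = 129 AND mask = 128
Host part size = 2^4 - 1 = 15
Broadcast last octet = 128 OR 15 = 143

143


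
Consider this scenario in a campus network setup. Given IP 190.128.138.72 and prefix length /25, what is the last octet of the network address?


Given: IP = 190.128.138.72, prefix = /25
Subnet mask = 255.255.255.128
Last octet of IP: 72
Last octet of mask: 128
Network last octet = 72 AND 128 = 0

0


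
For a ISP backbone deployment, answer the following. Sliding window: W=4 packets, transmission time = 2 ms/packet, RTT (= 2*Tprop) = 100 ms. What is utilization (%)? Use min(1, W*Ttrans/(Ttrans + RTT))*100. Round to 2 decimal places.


Given: W = 4, Ttrans = 2 ms, RTT = 100 ms (= 2 * Tprop, Tprop = 50 ms)
Cycle time = Ttrans + RTT = 2 + 100 = 102 ms (first packet sent until its ACK returns)
W * Ttrans = 4 * 2 = 8 ms of sending per cycle
W * Ttrans / (Ttrans + RTT) = 8 / 102 = 0.078431
U = min(1, 0.078431) = 0.078431
U% = 7.84%

7.84


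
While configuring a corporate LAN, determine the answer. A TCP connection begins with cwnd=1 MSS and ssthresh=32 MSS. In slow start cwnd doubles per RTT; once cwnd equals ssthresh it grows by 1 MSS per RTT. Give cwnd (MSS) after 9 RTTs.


RTT 0: cwnd = 1 MSS (initial)
RTT 1: cwnd = 2 MSS (slow start, doubled)
RTT 2: cwnd = 4 MSS (slow start, doubled)
RTT 3: cwnd = 8 MSS (slow start, doubled)
RTT 4: cwnd = 16 MSS (slow start, doubled)
RTT 5: cwnd = 32 MSS (slow start, doubled)
RTT 6: cwnd = 33 MSS (congestion avoidance, +1)
RTT 7: cwnd = 34 MSS (congestion avoidance, +1)
RTT 8: cwnd = 35 MSS (congestion avoidance, +1)
RTT 9: cwnd = 36 MSS (congestion avoidance, +1)

36


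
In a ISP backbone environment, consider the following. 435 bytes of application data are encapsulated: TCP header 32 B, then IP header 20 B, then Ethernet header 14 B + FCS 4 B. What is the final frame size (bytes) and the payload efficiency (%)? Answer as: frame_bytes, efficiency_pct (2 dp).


TCP segment = 435 + 32 = 467 B
IP packet = 467 + 20 = 487 B
Ethernet frame = 487 + 14 + 4 = 505 B
Efficiency = app / frame = 435 / 505 = 0.861386 = 86.1386% -> 86.14% (2 dp)

505, 86.14


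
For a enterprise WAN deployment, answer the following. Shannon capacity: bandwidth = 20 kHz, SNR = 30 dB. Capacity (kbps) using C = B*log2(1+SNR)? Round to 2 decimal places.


Given: B = 20 kHz, SNR = 30 dB
SNR linear = 10^(30/10) = 1000
1 + SNR = 1001
log2(1001) = 9.9672262588
C = 20 * 1000 * 9.9672262588 = 199344.5252 bps
C = 199.344525 kbps -> 199.34 kbps (2 dp)

199.34


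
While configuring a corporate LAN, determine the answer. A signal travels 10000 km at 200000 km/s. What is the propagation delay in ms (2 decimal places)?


Given: distance = 10000 km, speed = 200000 km/s
Delay = distance / speed = 10000 / 200000 seconds
Delay in ms = 10000 * 1000 / 200000
Delay = 50.0000 ms
Rounded to 2 dp = 50.00 ms

50.00


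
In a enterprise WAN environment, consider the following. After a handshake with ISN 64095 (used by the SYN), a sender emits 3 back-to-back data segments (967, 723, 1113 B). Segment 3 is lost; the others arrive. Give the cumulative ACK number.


SYN uses sequence number 64095; first data byte = ISN + 1 = 64096.
Segment 1: SEQ = 64096, len = 967 B, covers [64096, 65062]
Segment 2: SEQ = 65063, len = 723 B, covers [65063, 65785]
Segment 3: SEQ = 65786, len = 1113 B, covers [65786, 66898] [LOST]
In-order data received: bytes [64096, 65785] (segments 1..2).
Segment 3 missing -> gap begins at byte 65786.
Cumulative ACK = next expected in-order byte = 64096 + 967 + 723 = 65786

65786


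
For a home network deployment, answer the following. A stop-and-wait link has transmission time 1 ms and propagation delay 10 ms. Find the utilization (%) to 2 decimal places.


Given: Ttrans = 1 ms, Tprop = 10 ms
RTT = 2 * Tprop = 2 * 10 = 20 ms
U = Ttrans / (Ttrans + RTT)
U = 1 / (1 + 20)
U = 1 / 21 = 0.047619
U% = 4.76%

4.76


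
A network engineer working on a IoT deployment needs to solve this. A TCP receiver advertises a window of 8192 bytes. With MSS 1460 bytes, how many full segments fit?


Given: RWND = 8192 bytes, MSS = 1460 bytes
Full segments = floor(RWND / MSS)
Full segments = floor(8192 / 1460)
Full segments = floor(5.611) = 5

5


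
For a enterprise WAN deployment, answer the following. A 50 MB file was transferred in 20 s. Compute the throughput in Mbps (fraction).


Given: file = 50 MB, time = 20 s
File in Mb = 50 * 8 = 400 Mb
Throughput = 400 / 20 Mbps
Throughput = 20 Mbps

20


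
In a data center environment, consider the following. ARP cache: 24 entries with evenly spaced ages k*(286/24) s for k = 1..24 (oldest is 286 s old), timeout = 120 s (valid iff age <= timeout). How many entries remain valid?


Ages are k * 286/24 s for k = 1..24 (spacing = 11.9167 s).
Entry k is valid iff k * 286/24 <= 120 iff k <= 24 * 120 / 286 = 10.0699
n_valid = floor(10.0699) = 10
(n_stale = 24 - 10 = 14)

10


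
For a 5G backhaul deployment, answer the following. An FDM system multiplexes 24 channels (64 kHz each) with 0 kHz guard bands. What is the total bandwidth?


Given: 24 channels, 64 kHz each, guard = 0 kHz
Channel bandwidth = 24 * 64 = 1536 kHz
Guard bands = 23 gaps * 0 kHz = 0 kHz
Total = 1536 + 0 = 1536 kHz

1536


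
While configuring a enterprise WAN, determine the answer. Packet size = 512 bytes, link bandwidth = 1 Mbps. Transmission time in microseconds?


Given: packet = 512 bytes, bandwidth = 1 Mbps
Packet in bits = 512 * 8 = 4096 bits
Bandwidth = 1 * 10^6 = 1000000 bps
Time = 4096 / 1000000 seconds
Time in us = 4096 * 10^6 / 1000000 = 4096

4096


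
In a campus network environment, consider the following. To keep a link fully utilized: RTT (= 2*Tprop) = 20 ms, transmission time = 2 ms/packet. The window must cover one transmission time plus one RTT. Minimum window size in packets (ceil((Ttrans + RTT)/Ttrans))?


Given: Ttrans = 2 ms, RTT = 20 ms (= 2 * Tprop, Tprop = 10 ms)
Time until first ACK returns = Ttrans + RTT = 2 + 20 = 22 ms
Need W * Ttrans >= Ttrans + RTT  ->  W >= (Ttrans + RTT) / Ttrans
(Ttrans + RTT) / Ttrans = 22 / 2 = 11
W_min = ceil(11) = 11

11


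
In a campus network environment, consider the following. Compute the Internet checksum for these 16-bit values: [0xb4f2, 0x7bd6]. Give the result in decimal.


Given words: [0xb4f2, 0x7bd6]
Step 1: Sum all words
Raw sum = 46322 + 31702 = 78024
Step 2: Fold carry: (12488 + 1) = 12489
One's complement = ~12489 & 0xFFFF = 53046

53046


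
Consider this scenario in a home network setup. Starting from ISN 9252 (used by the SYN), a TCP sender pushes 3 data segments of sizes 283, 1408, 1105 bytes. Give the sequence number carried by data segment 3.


The SYN occupies sequence number ISN = 9252, so the first data byte is ISN + 1 = 9253.
SEQ of data segment i = (ISN + 1) + sum of payload sizes of segments 1..i-1.
Segment 1: SEQ = 9253, payload = 283 bytes
Segment 2: SEQ = 9536, payload = 1408 bytes
Segment 3: SEQ = 10944, payload = 1105 bytes
SEQ of segment 3 = 9253 + 283 + 1408 = 10944

10944


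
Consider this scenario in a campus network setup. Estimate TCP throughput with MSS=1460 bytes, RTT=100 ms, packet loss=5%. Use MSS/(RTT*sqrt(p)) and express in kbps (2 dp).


Given: MSS = 1460 bytes, RTT = 100 ms, loss = 5%
RTT in seconds = 100 / 1000 = 0.1
Loss rate = 5% = 0.05
sqrt(loss) = sqrt(0.05) = 0.223606797750
Throughput (bytes/s) = 1460 / (0.1 * 0.223606797750) = 65293.1849
Throughput (kbps) = 65293.1849 * 8 / 1000 = 522.345480 -> 522.35 kbps (2 dp)

522.35


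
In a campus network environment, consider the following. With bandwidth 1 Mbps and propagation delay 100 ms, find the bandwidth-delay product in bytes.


Given: bandwidth = 1 Mbps, delay = 100 ms
BDP in bits = 1 * 10^6 * 100 / 1000
BDP in bits = 100000
BDP in bytes = 100000 / 8 = 12500

12500


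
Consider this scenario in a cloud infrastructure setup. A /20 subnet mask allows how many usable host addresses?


Given: subnet mask /20
Host bits = 32 - 20 = 12
Total addresses = 2^12 = 4096
Usable hosts = 4096 - 2 (network + broadcast) = 4094

4094


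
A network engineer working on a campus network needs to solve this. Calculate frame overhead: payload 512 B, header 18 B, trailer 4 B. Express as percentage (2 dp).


Given: payload = 512 B, header = 18 B, trailer = 4 B
Overhead bytes = header + trailer = 18 + 4 = 22
Total frame = payload + overhead = 512 + 22 = 534
Overhead % = 22 / 534 * 100 = 4.1199% -> 4.12% (2 dp)

4.12


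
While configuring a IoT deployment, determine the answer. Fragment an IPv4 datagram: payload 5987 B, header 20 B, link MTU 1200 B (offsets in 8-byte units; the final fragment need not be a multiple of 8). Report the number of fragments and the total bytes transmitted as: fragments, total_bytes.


Max data per non-final fragment = floor((MTU - header)/8)*8 = floor((1200 - 20)/8)*8 = floor(1180/8)*8 = 1176 B
Final fragment needs no 8-byte alignment: it can carry up to MTU - header = 1180 B
Non-final fragments needed = ceil((payload - 1180) / 1176) = ceil(4807/1176) = ceil(4.0876) = 5
Number of fragments = 5 + 1 = 6
Fragment sizes (data): 5 * 1176 B + 107 B (last, 107 <= 1180 OK)
Total bytes sent = payload + n_frags * header = 5987 + 6*20 = 5987 + 120 = 6107 B

6, 6107


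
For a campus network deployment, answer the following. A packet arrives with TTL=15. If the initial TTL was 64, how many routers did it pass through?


Given: initial TTL = 64, received TTL = 15
Hops = initial TTL - received TTL
Hops = 64 - 15 = 49

49


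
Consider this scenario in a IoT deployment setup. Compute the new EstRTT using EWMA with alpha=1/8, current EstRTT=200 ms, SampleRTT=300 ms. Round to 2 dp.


Given: EstRTT = 200 ms, SampleRTT = 300 ms, alpha = 1/8
New EstRTT = (1 - alpha) * EstRTT + alpha * SampleRTT
(7/8) * 200 = 175
(1/8) * 300 = 37.5
New EstRTT = 175 + 37.5 = 212.5 ms -> 212.50 ms (2 dp)

212.50


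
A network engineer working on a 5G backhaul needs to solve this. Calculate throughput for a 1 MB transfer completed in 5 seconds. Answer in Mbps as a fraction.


Given: file = 1 MB, time = 5 s
File in Mb = 1 * 8 = 8 Mb
Throughput = 8 / 5 Mbps
Throughput = 8/5 Mbps

8/5


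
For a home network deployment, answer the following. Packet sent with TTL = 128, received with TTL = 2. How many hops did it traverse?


Given: initial TTL = 128, received TTL = 2
Hops = initial TTL - received TTL
Hops = 128 - 2 = 126

126


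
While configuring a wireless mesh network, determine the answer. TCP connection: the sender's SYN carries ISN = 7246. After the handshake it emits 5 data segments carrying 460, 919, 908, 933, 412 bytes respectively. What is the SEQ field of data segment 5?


The SYN occupies sequence number ISN = 7246, so the first data byte is ISN + 1 = 7247.
SEQ of data segment i = (ISN + 1) + sum of payload sizes of segments 1..i-1.
Segment 1: SEQ = 7247, payload = 460 bytes
Segment 2: SEQ = 7707, payload = 919 bytes
Segment 3: SEQ = 8626, payload = 908 bytes
Segment 4: SEQ = 9534, payload = 933 bytes
Segment 5: SEQ = 10467, payload = 412 bytes
SEQ of segment 5 = 7247 + 460 + 919 + 908 + 933 = 10467

10467
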